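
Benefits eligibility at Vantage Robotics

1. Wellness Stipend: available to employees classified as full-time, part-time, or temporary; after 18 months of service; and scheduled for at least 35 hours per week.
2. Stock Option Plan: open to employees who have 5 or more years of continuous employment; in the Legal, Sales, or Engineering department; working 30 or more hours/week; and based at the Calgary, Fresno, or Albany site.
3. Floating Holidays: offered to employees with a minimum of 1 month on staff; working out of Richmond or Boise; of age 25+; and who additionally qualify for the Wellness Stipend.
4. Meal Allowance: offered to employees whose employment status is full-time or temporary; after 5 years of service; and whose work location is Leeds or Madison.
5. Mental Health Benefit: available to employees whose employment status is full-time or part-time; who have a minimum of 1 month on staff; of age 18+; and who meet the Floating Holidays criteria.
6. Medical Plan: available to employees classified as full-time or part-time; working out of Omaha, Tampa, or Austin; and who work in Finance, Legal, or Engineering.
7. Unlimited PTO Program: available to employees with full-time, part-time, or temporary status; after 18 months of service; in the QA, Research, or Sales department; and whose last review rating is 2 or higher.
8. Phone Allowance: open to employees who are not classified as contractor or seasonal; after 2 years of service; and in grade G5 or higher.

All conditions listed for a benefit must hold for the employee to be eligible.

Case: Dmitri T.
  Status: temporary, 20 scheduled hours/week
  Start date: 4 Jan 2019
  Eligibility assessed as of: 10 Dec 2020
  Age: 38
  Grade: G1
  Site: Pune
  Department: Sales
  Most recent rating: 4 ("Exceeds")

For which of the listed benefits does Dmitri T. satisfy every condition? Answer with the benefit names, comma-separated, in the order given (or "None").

Service from 4 Jan 2019 to 10 Dec 2020: 706 days.
Wellness Stipend — status temporary ✓; service 706 days ≥ 18 months (≈540 days) ✓; 20 hrs/wk < 35 ✗ → not eligible.
Stock Option Plan — service 706 days < 5 years (≈1825 days) ✗ → not eligible.
Floating Holidays — service 706 days ≥ 1 month (≈30 days) ✓; site Pune ✗ (not Richmond or Boise) → not eligible.
Meal Allowance — status temporary ✓; service 706 days < 5 years (≈1825 days) ✗ → not eligible.
Mental Health Benefit — status temporary ✗ (requires full-time or part-time) → not eligible.
Medical Plan — status temporary ✗ (requires full-time or part-time) → not eligible.
Unlimited PTO Program — status temporary ✓; service 706 days ≥ 18 months (≈540 days) ✓; dept Sales ✓; rating 4 ≥ 2 ✓ → eligible.
Phone Allowance — status temporary ✓ (not excluded); service 706 days < 2 years (≈730 days) ✗ → not eligible.

Unlimited PTO Program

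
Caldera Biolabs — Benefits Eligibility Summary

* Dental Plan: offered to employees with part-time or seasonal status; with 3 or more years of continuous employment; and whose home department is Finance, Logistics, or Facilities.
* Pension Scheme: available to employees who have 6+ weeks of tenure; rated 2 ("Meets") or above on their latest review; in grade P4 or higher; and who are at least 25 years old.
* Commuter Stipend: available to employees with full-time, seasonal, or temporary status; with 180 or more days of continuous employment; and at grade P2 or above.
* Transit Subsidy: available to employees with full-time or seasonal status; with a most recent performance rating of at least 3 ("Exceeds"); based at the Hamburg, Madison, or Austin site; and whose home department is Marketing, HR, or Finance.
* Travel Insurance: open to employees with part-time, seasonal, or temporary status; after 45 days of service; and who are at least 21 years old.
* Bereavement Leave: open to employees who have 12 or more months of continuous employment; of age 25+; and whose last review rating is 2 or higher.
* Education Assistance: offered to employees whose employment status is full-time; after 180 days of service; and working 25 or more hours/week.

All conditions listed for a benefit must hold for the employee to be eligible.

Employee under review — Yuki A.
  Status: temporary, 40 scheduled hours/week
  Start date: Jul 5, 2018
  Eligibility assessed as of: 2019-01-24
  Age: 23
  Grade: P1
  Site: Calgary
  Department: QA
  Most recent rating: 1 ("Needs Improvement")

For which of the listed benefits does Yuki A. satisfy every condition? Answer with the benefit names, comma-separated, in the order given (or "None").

Travel Insurance

Service from Jul 5, 2018 to 2019-01-24: 203 days.
Dental Plan — status temporary ✗ (requires part-time or seasonal) → not eligible.
Pension Scheme — service 203 days ≥ 6 weeks (≈42 days) ✓; rating 1 < 2 ✗ → not eligible.
Commuter Stipend — status temporary ✓; service 203 days ≥ 180 days ✓; grade P1 < P2 ✗ → not eligible.
Transit Subsidy — status temporary ✗ (requires full-time or seasonal) → not eligible.
Travel Insurance — status temporary ✓; service 203 days ≥ 45 days ✓; age 23 ≥ 21 ✓ → eligible.
Bereavement Leave — service 203 days < 12 months (≈360 days) ✗ → not eligible.
Education Assistance — status temporary ✗ (requires full-time) → not eligible.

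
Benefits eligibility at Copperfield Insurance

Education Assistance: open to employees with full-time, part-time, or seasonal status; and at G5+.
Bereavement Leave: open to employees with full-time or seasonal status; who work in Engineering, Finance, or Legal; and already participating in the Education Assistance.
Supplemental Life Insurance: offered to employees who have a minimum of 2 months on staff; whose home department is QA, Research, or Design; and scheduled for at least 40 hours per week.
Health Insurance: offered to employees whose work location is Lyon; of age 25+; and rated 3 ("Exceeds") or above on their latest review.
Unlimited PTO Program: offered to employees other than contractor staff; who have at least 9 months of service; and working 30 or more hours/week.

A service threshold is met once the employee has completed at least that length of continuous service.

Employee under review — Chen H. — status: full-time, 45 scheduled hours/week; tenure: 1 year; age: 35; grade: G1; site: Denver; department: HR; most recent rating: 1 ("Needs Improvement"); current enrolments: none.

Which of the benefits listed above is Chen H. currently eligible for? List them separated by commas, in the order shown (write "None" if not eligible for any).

Education Assistance — status full-time ✓; grade G1 < G5 ✗ → not eligible.
Bereavement Leave — status full-time ✓; dept HR ✗ → not eligible.
Supplemental Life Insurance — service 1 year ≥ 2 months (≈60 days) ✓; dept HR ✗ → not eligible.
Health Insurance — site Denver ✗ (not Lyon) → not eligible.
Unlimited PTO Program — status full-time ✓ (not excluded); service 1 year ≥ 9 months (≈270 days) ✓; 45 hrs/wk ≥ 30 ✓ → eligible.

Unlimited PTO Program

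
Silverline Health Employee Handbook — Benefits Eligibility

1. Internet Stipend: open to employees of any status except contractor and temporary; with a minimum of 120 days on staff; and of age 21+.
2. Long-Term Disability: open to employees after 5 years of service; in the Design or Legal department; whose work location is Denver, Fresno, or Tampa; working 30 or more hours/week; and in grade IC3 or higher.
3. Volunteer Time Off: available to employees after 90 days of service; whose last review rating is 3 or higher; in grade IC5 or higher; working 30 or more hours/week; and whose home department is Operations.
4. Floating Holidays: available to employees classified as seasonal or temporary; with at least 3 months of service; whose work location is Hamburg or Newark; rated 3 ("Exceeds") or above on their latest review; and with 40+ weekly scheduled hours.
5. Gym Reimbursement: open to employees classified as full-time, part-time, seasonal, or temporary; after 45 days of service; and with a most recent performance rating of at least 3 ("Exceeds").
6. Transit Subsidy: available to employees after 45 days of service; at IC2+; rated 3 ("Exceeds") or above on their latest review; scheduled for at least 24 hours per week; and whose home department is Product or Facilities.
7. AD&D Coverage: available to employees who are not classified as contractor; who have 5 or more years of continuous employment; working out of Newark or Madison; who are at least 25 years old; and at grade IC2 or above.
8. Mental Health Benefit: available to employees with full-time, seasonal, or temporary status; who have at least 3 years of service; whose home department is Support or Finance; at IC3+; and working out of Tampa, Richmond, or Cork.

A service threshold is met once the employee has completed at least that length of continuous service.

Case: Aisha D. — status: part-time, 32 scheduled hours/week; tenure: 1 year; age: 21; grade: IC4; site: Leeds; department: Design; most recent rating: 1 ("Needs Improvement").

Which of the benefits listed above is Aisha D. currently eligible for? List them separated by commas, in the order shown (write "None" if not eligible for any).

Internet Stipend — status part-time ✓ (not excluded); service 1 year ≥ 120 days ✓; age 21 ≥ 21 ✓ → eligible.
Long-Term Disability — service 1 year < 5 years ✗ → not eligible.
Volunteer Time Off — service 1 year ≥ 90 days ✓; rating 1 < 3 ✗ → not eligible.
Floating Holidays — status part-time ✗ (requires seasonal or temporary) → not eligible.
Gym Reimbursement — status part-time ✓; service 1 year ≥ 45 days ✓; rating 1 < 3 ✗ → not eligible.
Transit Subsidy — service 1 year ≥ 45 days ✓; grade IC4 ≥ IC2 ✓; rating 1 < 3 ✗ → not eligible.
AD&D Coverage — status part-time ✓ (not excluded); service 1 year < 5 years ✗ → not eligible.
Mental Health Benefit — status part-time ✗ (requires full-time, seasonal, or temporary) → not eligible.

Internet Stipend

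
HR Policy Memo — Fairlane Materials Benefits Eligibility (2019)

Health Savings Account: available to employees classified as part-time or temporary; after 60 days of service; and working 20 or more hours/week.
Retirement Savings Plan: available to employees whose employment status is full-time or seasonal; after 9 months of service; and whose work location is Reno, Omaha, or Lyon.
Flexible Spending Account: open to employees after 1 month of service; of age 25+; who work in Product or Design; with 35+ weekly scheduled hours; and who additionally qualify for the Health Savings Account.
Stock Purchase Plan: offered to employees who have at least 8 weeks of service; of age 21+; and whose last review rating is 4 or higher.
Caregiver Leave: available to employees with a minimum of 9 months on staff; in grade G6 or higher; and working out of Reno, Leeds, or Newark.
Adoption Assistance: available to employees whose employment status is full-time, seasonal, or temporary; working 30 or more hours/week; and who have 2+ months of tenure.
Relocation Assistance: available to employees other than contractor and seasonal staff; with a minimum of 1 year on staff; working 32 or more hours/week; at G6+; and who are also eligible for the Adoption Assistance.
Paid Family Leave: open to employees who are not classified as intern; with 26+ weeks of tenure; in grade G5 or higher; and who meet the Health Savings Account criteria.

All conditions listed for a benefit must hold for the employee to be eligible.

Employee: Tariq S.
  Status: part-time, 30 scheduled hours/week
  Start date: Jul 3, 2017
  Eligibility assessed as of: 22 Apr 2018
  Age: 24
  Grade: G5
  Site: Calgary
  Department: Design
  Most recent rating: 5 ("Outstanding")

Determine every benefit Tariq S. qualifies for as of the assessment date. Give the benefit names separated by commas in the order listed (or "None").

Health Savings Account, Stock Purchase Plan, Paid Family Leave

Service from Jul 3, 2017 to 22 Apr 2018: 293 days.
Health Savings Account — status part-time ✓; service 293 days ≥ 60 days ✓; 30 hrs/wk ≥ 20 ✓ → eligible.
Retirement Savings Plan — status part-time ✗ (requires full-time or seasonal) → not eligible.
Flexible Spending Account — service 293 days ≥ 1 month (≈30 days) ✓; age 24 < 25 ✗ → not eligible.
Stock Purchase Plan — service 293 days ≥ 8 weeks (≈56 days) ✓; age 24 ≥ 21 ✓; rating 5 ≥ 4 ✓ → eligible.
Caregiver Leave — service 293 days ≥ 9 months (≈270 days) ✓; grade G5 < G6 ✗ → not eligible.
Adoption Assistance — status part-time ✗ (requires full-time, seasonal, or temporary) → not eligible.
Relocation Assistance — status part-time ✓ (not excluded); service 293 days < 1 year (≈365 days) ✗ → not eligible.
Paid Family Leave — status part-time ✓ (not excluded); service 293 days ≥ 26 weeks (≈182 days) ✓; grade G5 ≥ G5 ✓; eligible for Health Savings Account ✓ → eligible.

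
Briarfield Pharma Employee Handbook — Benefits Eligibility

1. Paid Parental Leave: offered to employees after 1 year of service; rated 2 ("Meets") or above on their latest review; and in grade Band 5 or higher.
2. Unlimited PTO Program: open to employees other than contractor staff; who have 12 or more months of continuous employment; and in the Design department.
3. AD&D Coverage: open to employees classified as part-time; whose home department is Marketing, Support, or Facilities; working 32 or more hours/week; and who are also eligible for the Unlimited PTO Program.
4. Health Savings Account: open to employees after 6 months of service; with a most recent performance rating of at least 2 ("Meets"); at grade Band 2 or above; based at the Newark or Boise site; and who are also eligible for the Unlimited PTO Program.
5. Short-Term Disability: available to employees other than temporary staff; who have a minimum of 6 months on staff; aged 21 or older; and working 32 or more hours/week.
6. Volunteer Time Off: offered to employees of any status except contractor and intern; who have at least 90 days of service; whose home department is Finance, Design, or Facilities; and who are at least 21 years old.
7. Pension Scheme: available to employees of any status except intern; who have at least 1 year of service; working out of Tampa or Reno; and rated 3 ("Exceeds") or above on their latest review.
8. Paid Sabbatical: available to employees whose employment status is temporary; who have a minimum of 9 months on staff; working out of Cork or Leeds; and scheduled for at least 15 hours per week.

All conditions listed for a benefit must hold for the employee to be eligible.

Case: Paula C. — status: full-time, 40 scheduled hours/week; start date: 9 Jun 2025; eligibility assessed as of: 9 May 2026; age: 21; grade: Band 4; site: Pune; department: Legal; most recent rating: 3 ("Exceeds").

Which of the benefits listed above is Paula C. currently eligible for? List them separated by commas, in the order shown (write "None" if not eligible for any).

Short-Term Disability

Service from 9 Jun 2025 to 9 May 2026: 334 days.
Paid Parental Leave — service 334 days < 1 year (≈365 days) ✗ → not eligible.
Unlimited PTO Program — status full-time ✓ (not excluded); service 334 days < 12 months (≈360 days) ✗ → not eligible.
AD&D Coverage — status full-time ✗ (requires part-time) → not eligible.
Health Savings Account — service 334 days ≥ 6 months (≈180 days) ✓; rating 3 ≥ 2 ✓; grade Band 4 ≥ Band 2 ✓; site Pune ✗ (not Newark or Boise) → not eligible.
Short-Term Disability — status full-time ✓ (not excluded); service 334 days ≥ 6 months (≈180 days) ✓; age 21 ≥ 21 ✓; 40 hrs/wk ≥ 32 ✓ → eligible.
Volunteer Time Off — status full-time ✓ (not excluded); service 334 days ≥ 90 days ✓; dept Legal ✗ → not eligible.
Pension Scheme — status full-time ✓ (not excluded); service 334 days < 1 year (≈365 days) ✗ → not eligible.
Paid Sabbatical — status full-time ✗ (requires temporary) → not eligible.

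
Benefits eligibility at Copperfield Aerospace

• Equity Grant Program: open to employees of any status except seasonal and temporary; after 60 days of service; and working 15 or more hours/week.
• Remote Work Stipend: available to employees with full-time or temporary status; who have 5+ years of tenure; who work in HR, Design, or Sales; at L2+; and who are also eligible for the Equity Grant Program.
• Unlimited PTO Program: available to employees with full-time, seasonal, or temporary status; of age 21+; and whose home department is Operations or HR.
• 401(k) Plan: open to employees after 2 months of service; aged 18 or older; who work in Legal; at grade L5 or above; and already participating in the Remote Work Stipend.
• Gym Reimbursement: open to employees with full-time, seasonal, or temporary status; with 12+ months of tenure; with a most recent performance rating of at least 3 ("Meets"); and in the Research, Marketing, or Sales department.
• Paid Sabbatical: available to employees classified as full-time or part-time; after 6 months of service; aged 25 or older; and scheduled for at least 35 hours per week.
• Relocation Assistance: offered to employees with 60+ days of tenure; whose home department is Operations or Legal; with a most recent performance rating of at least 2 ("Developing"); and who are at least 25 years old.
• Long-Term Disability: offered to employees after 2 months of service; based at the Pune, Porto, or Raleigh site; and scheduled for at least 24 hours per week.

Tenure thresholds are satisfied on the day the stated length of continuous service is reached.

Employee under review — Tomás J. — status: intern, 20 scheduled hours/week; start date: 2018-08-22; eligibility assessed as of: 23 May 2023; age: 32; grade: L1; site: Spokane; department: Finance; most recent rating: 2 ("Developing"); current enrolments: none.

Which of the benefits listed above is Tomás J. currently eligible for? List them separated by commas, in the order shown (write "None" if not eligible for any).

Equity Grant Program

Service from 2018-08-22 to 23 May 2023: 1735 days.
Equity Grant Program — status intern ✓ (not excluded); service 1735 days ≥ 60 days ✓; 20 hrs/wk ≥ 15 ✓ → eligible.
Remote Work Stipend — status intern ✗ (requires full-time or temporary) → not eligible.
Unlimited PTO Program — status intern ✗ (requires full-time, seasonal, or temporary) → not eligible.
401(k) Plan — service 1735 days ≥ 2 months (≈60 days) ✓; age 32 ≥ 18 ✓; dept Finance ✗ → not eligible.
Gym Reimbursement — status intern ✗ (requires full-time, seasonal, or temporary) → not eligible.
Paid Sabbatical — status intern ✗ (requires full-time or part-time) → not eligible.
Relocation Assistance — service 1735 days ≥ 60 days ✓; dept Finance ✗ → not eligible.
Long-Term Disability — service 1735 days ≥ 2 months (≈60 days) ✓; site Spokane ✗ (not Pune, Porto, or Raleigh) → not eligible.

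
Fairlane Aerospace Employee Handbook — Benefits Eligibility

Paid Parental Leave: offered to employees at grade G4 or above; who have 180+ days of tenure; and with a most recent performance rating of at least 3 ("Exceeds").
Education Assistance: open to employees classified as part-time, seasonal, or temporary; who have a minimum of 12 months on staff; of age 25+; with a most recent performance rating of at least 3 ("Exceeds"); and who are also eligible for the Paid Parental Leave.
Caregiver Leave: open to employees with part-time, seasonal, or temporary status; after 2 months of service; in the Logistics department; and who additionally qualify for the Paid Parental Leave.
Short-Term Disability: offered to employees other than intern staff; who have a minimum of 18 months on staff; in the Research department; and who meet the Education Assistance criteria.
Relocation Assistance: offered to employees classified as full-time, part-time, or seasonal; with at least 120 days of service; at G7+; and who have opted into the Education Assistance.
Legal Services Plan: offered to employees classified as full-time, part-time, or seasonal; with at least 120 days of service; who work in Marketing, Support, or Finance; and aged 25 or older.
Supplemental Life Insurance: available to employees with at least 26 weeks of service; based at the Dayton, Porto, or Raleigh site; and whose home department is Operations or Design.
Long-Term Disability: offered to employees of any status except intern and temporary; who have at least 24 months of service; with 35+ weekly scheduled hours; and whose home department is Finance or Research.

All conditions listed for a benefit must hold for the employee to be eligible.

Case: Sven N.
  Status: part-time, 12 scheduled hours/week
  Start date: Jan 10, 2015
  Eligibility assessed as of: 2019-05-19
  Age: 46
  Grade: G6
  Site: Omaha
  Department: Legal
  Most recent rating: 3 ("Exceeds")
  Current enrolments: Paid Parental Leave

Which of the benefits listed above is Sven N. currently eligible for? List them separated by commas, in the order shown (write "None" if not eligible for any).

Paid Parental Leave, Education Assistance

Service from Jan 10, 2015 to 2019-05-19: 1590 days.
Paid Parental Leave — grade G6 ≥ G4 ✓; service 1590 days ≥ 180 days ✓; rating 3 ≥ 3 ✓ → eligible.
Education Assistance — status part-time ✓; service 1590 days ≥ 12 months (≈360 days) ✓; age 46 ≥ 25 ✓; rating 3 ≥ 3 ✓; eligible for Paid Parental Leave ✓ → eligible.
Caregiver Leave — status part-time ✓; service 1590 days ≥ 2 months (≈60 days) ✓; dept Legal ✗ → not eligible.
Short-Term Disability — status part-time ✓ (not excluded); service 1590 days ≥ 18 months (≈540 days) ✓; dept Legal ✗ → not eligible.
Relocation Assistance — status part-time ✓; service 1590 days ≥ 120 days ✓; grade G6 < G7 ✗ → not eligible.
Legal Services Plan — status part-time ✓; service 1590 days ≥ 120 days ✓; dept Legal ✗ → not eligible.
Supplemental Life Insurance — service 1590 days ≥ 26 weeks (≈182 days) ✓; site Omaha ✗ (not Dayton, Porto, or Raleigh) → not eligible.
Long-Term Disability — status part-time ✓ (not excluded); service 1590 days ≥ 24 months (≈720 days) ✓; 12 hrs/wk < 35 ✗ → not eligible.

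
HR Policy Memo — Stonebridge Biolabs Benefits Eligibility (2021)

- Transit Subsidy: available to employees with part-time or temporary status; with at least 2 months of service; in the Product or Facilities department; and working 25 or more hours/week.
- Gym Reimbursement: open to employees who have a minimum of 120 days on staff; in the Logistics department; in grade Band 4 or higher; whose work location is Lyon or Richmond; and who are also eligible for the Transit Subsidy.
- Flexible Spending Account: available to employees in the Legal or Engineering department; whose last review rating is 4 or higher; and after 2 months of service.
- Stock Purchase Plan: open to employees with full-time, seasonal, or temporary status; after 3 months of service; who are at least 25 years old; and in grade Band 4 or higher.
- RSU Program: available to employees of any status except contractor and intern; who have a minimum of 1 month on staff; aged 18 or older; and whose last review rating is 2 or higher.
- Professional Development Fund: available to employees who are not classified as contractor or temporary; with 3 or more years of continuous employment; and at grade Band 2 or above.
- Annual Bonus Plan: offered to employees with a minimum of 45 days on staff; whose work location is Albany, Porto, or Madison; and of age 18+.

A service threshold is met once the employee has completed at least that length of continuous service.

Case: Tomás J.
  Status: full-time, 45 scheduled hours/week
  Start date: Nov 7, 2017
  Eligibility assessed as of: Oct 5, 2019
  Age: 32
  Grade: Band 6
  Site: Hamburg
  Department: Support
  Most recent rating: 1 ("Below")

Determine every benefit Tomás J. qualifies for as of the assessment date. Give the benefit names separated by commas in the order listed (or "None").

Stock Purchase Plan

Service from Nov 7, 2017 to Oct 5, 2019: 697 days.
Transit Subsidy — status full-time ✗ (requires part-time or temporary) → not eligible.
Gym Reimbursement — service 697 days ≥ 120 days ✓; dept Support ✗ → not eligible.
Flexible Spending Account — dept Support ✗ → not eligible.
Stock Purchase Plan — status full-time ✓; service 697 days ≥ 3 months (≈90 days) ✓; age 32 ≥ 25 ✓; grade Band 6 ≥ Band 4 ✓ → eligible.
RSU Program — status full-time ✓ (not excluded); service 697 days ≥ 1 month (≈30 days) ✓; age 32 ≥ 18 ✓; rating 1 < 2 ✗ → not eligible.
Professional Development Fund — status full-time ✓ (not excluded); service 697 days < 3 years (≈1095 days) ✗ → not eligible.
Annual Bonus Plan — service 697 days ≥ 45 days ✓; site Hamburg ✗ (not Albany, Porto, or Madison) → not eligible.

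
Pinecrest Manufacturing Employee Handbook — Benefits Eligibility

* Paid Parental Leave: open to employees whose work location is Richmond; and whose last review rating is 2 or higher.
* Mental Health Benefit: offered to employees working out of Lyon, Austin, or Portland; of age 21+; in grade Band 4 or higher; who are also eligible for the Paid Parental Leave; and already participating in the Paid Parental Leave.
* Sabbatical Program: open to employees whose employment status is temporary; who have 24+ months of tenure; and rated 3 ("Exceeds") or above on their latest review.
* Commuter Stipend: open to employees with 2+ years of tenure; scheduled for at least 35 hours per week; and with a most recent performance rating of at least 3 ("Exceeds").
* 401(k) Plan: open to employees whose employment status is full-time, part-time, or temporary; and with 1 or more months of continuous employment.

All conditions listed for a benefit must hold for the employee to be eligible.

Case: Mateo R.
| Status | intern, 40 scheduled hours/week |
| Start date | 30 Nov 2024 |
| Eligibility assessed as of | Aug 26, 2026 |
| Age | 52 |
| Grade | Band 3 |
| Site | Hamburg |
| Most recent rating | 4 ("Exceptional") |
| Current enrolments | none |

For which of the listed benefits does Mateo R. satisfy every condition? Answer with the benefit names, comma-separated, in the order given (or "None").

None

Service from 30 Nov 2024 to Aug 26, 2026: 634 days.
Paid Parental Leave — site Hamburg ✗ (not Richmond) → not eligible.
Mental Health Benefit — site Hamburg ✗ (not Lyon, Austin, or Portland) → not eligible.
Sabbatical Program — status intern ✗ (requires temporary) → not eligible.
Commuter Stipend — service 634 days < 2 years (≈730 days) ✗ → not eligible.
401(k) Plan — status intern ✗ (requires full-time, part-time, or temporary) → not eligible.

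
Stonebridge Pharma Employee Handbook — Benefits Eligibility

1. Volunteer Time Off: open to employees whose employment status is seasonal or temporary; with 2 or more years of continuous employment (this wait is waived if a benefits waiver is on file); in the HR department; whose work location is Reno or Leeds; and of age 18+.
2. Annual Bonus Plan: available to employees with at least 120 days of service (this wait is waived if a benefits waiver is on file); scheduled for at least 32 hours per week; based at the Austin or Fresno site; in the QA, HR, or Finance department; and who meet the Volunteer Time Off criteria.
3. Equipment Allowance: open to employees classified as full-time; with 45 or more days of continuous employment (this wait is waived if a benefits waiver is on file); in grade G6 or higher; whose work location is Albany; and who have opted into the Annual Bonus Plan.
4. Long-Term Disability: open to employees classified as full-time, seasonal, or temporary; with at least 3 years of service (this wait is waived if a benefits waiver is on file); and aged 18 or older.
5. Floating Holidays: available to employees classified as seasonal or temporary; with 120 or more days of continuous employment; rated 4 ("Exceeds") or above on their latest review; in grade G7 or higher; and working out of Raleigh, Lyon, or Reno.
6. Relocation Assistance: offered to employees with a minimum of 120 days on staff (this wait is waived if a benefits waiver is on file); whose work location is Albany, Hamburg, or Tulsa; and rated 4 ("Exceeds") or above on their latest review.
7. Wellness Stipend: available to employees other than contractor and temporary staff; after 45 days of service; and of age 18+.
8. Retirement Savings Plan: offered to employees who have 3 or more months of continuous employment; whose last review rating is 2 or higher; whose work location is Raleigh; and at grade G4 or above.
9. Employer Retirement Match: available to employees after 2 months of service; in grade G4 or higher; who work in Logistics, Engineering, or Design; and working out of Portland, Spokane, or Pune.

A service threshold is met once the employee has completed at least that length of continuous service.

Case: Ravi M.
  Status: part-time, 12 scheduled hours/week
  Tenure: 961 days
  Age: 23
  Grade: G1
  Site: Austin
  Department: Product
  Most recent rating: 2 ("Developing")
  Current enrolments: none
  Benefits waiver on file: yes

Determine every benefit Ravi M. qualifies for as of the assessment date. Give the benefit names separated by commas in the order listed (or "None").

Volunteer Time Off — status part-time ✗ (requires seasonal or temporary) → not eligible.
Annual Bonus Plan — benefits waiver on file ✓; 12 hrs/wk < 32 ✗ → not eligible.
Equipment Allowance — status part-time ✗ (requires full-time) → not eligible.
Long-Term Disability — status part-time ✗ (requires full-time, seasonal, or temporary) → not eligible.
Floating Holidays — status part-time ✗ (requires seasonal or temporary) → not eligible.
Relocation Assistance — benefits waiver on file ✓; site Austin ✗ (not Albany, Hamburg, or Tulsa) → not eligible.
Wellness Stipend — status part-time ✓ (not excluded); service 961 days ≥ 45 days ✓; age 23 ≥ 18 ✓ → eligible.
Retirement Savings Plan — service 961 days ≥ 3 months (≈90 days) ✓; rating 2 ≥ 2 ✓; site Austin ✗ (not Raleigh) → not eligible.
Employer Retirement Match — service 961 days ≥ 2 months (≈60 days) ✓; grade G1 < G4 ✗ → not eligible.

Wellness Stipend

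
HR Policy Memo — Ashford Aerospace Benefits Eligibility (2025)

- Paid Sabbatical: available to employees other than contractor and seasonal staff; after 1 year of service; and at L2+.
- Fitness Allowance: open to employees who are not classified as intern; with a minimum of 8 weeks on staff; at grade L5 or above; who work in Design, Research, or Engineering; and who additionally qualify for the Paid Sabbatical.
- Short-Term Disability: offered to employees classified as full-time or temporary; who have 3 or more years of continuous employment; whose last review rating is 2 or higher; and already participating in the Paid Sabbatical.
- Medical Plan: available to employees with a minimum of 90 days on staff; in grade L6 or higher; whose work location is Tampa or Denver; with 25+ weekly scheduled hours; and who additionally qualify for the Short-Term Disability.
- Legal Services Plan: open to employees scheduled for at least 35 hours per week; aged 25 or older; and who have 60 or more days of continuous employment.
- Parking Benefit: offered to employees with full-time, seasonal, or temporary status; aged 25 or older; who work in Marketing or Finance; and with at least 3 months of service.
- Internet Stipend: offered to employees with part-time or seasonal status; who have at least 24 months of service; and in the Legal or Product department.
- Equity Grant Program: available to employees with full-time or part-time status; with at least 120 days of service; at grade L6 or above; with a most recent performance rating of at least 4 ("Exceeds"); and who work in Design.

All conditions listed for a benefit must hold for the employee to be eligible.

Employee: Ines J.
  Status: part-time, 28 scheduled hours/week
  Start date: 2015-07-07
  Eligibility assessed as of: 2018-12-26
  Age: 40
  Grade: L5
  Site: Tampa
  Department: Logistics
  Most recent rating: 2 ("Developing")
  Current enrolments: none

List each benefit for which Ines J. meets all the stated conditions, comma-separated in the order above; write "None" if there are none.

Service from 2015-07-07 to 2018-12-26: 1268 days.
Paid Sabbatical — status part-time ✓ (not excluded); service 1268 days ≥ 1 year (≈365 days) ✓; grade L5 ≥ L2 ✓ → eligible.
Fitness Allowance — status part-time ✓ (not excluded); service 1268 days ≥ 8 weeks (≈56 days) ✓; grade L5 ≥ L5 ✓; dept Logistics ✗ → not eligible.
Short-Term Disability — status part-time ✗ (requires full-time or temporary) → not eligible.
Medical Plan — service 1268 days ≥ 90 days ✓; grade L5 < L6 ✗ → not eligible.
Legal Services Plan — 28 hrs/wk < 35 ✗ → not eligible.
Parking Benefit — status part-time ✗ (requires full-time, seasonal, or temporary) → not eligible.
Internet Stipend — status part-time ✓; service 1268 days ≥ 24 months (≈720 days) ✓; dept Logistics ✗ → not eligible.
Equity Grant Program — status part-time ✓; service 1268 days ≥ 120 days ✓; grade L5 < L6 ✗ → not eligible.

Paid Sabbatical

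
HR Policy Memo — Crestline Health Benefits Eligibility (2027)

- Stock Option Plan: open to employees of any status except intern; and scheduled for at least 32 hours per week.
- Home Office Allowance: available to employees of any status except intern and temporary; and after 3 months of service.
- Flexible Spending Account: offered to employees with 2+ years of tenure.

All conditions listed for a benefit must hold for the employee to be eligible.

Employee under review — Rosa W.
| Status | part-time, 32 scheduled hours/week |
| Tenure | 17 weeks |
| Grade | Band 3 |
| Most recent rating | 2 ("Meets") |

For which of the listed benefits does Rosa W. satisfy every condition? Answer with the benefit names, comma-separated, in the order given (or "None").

Stock Option Plan, Home Office Allowance

Stock Option Plan — status part-time ✓ (not excluded); 32 hrs/wk ≥ 32 ✓ → eligible.
Home Office Allowance — status part-time ✓ (not excluded); service 17 weeks ≥ 3 months (≈90 days) ✓ → eligible.
Flexible Spending Account — service 17 weeks < 2 years (≈730 days) ✗ → not eligible.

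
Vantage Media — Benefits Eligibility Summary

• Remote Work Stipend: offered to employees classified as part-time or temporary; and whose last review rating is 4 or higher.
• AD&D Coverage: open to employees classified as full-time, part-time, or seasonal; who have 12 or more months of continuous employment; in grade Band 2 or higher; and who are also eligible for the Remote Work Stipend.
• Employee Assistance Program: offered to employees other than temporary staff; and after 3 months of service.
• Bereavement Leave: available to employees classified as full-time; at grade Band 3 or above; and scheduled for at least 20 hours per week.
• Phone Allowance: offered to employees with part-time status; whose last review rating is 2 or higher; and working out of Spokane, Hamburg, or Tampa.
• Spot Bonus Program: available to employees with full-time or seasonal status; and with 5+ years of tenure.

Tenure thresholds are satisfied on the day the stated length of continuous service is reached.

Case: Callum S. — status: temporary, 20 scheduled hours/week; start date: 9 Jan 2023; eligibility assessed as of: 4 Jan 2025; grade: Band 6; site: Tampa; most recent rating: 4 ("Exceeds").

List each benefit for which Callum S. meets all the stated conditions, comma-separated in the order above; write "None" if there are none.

Remote Work Stipend

Service from 9 Jan 2023 to 4 Jan 2025: 726 days.
Remote Work Stipend — status temporary ✓; rating 4 ≥ 4 ✓ → eligible.
AD&D Coverage — status temporary ✗ (requires full-time, part-time, or seasonal) → not eligible.
Employee Assistance Program — status temporary ✗ (excluded) → not eligible.
Bereavement Leave — status temporary ✗ (requires full-time) → not eligible.
Phone Allowance — status temporary ✗ (requires part-time) → not eligible.
Spot Bonus Program — status temporary ✗ (requires full-time or seasonal) → not eligible.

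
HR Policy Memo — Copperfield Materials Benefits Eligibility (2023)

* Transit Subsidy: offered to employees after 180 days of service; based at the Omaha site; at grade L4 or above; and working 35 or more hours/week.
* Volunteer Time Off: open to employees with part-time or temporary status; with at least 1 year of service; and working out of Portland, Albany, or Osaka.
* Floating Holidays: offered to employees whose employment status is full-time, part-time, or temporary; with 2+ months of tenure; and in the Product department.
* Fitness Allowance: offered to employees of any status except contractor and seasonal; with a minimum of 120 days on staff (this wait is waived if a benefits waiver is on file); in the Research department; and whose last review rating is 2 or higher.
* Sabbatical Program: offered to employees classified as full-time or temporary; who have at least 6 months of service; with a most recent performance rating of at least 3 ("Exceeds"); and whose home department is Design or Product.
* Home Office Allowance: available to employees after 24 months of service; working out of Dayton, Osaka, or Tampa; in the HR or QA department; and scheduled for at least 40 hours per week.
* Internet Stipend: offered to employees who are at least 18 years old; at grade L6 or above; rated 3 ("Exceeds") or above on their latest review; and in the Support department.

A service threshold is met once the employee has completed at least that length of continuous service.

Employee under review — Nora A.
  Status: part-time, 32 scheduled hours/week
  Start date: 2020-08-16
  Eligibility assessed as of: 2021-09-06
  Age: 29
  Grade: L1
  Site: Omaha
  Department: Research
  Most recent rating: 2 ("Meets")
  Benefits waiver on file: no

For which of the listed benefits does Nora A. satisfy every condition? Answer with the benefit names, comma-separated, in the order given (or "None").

Fitness Allowance

Service from 2020-08-16 to 2021-09-06: 386 days.
Transit Subsidy — service 386 days ≥ 180 days ✓; site Omaha ✓; grade L1 < L4 ✗ → not eligible.
Volunteer Time Off — status part-time ✓; service 386 days ≥ 1 year (≈365 days) ✓; site Omaha ✗ (not Portland, Albany, or Osaka) → not eligible.
Floating Holidays — status part-time ✓; service 386 days ≥ 2 months (≈60 days) ✓; dept Research ✗ → not eligible.
Fitness Allowance — status part-time ✓ (not excluded); no waiver, service 386 days ≥ 120 days ✓; dept Research ✓; rating 2 ≥ 2 ✓ → eligible.
Sabbatical Program — status part-time ✗ (requires full-time or temporary) → not eligible.
Home Office Allowance — service 386 days < 24 months (≈720 days) ✗ → not eligible.
Internet Stipend — age 29 ≥ 18 ✓; grade L1 < L6 ✗ → not eligible.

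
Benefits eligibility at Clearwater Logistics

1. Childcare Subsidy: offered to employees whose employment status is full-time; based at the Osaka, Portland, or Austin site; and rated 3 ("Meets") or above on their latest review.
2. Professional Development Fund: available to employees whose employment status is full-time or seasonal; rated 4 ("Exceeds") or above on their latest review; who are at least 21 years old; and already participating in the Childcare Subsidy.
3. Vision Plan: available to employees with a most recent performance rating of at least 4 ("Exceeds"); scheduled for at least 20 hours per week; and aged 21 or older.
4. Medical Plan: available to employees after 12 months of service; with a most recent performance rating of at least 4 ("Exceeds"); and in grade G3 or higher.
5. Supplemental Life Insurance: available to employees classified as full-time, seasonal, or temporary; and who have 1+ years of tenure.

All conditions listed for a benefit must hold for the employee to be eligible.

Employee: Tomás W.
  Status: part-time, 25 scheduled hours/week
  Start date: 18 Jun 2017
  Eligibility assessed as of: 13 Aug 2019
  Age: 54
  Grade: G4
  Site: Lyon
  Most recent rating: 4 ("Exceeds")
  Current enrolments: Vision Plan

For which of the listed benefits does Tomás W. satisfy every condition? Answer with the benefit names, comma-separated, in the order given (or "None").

Vision Plan, Medical Plan

Service from 18 Jun 2017 to 13 Aug 2019: 786 days.
Childcare Subsidy — status part-time ✗ (requires full-time) → not eligible.
Professional Development Fund — status part-time ✗ (requires full-time or seasonal) → not eligible.
Vision Plan — rating 4 ≥ 4 ✓; 25 hrs/wk ≥ 20 ✓; age 54 ≥ 21 ✓ → eligible.
Medical Plan — service 786 days ≥ 12 months (≈360 days) ✓; rating 4 ≥ 4 ✓; grade G4 ≥ G3 ✓ → eligible.
Supplemental Life Insurance — status part-time ✗ (requires full-time, seasonal, or temporary) → not eligible.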